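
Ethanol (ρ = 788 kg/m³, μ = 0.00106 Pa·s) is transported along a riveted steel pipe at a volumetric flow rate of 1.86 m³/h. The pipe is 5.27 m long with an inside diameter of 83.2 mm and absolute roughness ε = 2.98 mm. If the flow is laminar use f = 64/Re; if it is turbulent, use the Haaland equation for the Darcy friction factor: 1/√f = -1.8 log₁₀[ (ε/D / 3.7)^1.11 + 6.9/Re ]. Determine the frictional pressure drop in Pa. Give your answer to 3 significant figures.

ΔP ≈ 15.0 Pa

Q = 1.86 m³/h = 1.86/3600 = 0.0005167 m³/s.
Cross-sectional area A = πD²/4 = π(0.0832)²/4 = 0.005437 m²; mean velocity V = Q/A = 0.0005167/0.005437 = 0.09503 m/s.
Reynolds number Re = ρVD/μ = 788 · 0.09503 · 0.0832 / 0.00106 = 5878.
Re > 4000 → turbulent. Relative roughness ε/D = 0.00298/0.0832 = 0.0358. Haaland: 1/√f = -1.8 log₁₀[(0.0358/3.7)^1.11 + 6.9/5878] = -1.8 log₁₀[0.00581 + 0.00117] = 3.88, so f = 0.06641.
Darcy-Weisbach: ΔP = f(L/D)(ρV²/2) = 0.06641·(5.27/0.0832)·(788·0.09503²/2) = 0.06641·63.34·3.558 = 14.97 Pa.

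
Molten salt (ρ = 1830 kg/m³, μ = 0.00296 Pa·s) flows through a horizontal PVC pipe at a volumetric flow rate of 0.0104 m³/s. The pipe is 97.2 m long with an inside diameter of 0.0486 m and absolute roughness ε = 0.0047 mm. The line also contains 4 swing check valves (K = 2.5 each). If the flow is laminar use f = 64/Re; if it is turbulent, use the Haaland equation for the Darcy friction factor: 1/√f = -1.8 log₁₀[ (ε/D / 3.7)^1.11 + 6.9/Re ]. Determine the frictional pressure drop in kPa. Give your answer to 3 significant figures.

ΔP ≈ 1240 kPa

Cross-sectional area A = πD²/4 = π(0.0486)²/4 = 0.001855 m²; mean velocity V = Q/A = 0.0104/0.001855 = 5.606 m/s.
Reynolds number Re = ρVD/μ = 1830 · 5.606 · 0.0486 / 0.00296 = 1.684e+05.
Re > 4000 → turbulent. Relative roughness ε/D = 4.7e-06/0.0486 = 9.67e-05. Haaland: 1/√f = -1.8 log₁₀[(9.67e-05/3.7)^1.11 + 6.9/1.684e+05] = -1.8 log₁₀[8.19e-06 + 4.1e-05] = 7.755, so f = 0.01663.
Total minor-loss coefficient ΣK = 4·2.5 = 10.
ΔP = [f·L/D + ΣK]·(ρV²/2) = [0.01663·97.2/0.0486 + 10]·(1830·5.606²/2) = [33.25 + 10]·2.876e+04 = 1.244e+06 Pa.
ΔP = 1.244e+06 Pa = 1240 kPa.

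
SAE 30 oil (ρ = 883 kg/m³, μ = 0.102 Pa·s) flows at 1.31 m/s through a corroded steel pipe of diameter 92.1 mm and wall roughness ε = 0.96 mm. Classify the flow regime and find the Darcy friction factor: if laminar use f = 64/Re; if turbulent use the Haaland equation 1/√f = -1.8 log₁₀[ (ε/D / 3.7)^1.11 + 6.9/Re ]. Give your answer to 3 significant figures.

Re = ρVD/μ = 883·1.31·0.0921/0.102 = 1044.
Re < 2300 → laminar, so f = 64/Re = 0.06128 (roughness is irrelevant in laminar flow).

f ≈ 0.0613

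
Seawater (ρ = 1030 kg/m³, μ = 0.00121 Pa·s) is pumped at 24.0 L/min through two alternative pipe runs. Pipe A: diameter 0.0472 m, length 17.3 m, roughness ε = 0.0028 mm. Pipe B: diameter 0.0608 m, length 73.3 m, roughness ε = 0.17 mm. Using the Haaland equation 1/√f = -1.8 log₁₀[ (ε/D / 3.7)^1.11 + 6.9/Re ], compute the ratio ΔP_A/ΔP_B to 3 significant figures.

Pipe A: V = Q/A = 0.0004/0.00175 = 0.2286 m/s; Re = 9185; ε/D = 5.93e-05; Haaland → f = 0.03168; ΔP_A = f(L/D)(ρV²/2) = 312.5 Pa.
Pipe B: V = Q/A = 0.0004/0.002903 = 0.1378 m/s; Re = 7130; ε/D = 0.0028; Haaland → f = 0.03714; ΔP_B = f(L/D)(ρV²/2) = 437.7 Pa.
ΔP_A/ΔP_B = 312.5/437.7 = 0.714.

ΔP_A/ΔP_B ≈ 0.714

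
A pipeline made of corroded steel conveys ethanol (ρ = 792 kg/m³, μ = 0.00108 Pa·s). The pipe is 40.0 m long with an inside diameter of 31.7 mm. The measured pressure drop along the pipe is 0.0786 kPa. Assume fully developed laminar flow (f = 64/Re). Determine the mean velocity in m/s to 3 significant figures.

For laminar flow, f = 64/Re with Re = ρVD/μ, so Darcy-Weisbach reduces to ΔP = 32μLV/D². Solving for V: V = ΔP·D²/(32μL) = 78.6·(0.0317)²/(32·0.00108·40) = 0.05714 m/s.
Check: Re = ρVD/μ = 792·0.05714·0.0317/0.00108 = 1328 < 2300, so the laminar assumption holds.

V ≈ 0.0571 m/s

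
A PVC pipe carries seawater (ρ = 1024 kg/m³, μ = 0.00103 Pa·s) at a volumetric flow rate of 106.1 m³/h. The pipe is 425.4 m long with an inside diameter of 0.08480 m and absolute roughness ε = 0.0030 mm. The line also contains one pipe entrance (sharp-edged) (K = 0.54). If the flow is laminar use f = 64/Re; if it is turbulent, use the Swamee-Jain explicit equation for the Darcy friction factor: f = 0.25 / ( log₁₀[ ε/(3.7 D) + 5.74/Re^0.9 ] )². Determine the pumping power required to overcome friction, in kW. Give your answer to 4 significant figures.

P ≈ 28.87 kW

Q = 106.1 m³/h = 106.1/3600 = 0.02947 m³/s.
Cross-sectional area A = πD²/4 = π(0.0848)²/4 = 0.005648 m²; mean velocity V = Q/A = 0.02947/0.005648 = 5.218 m/s.
Reynolds number Re = ρVD/μ = 1024 · 5.218 · 0.0848 / 0.00103 = 4.399e+05.
Re > 4000 → turbulent. Relative roughness ε/D = 3e-06/0.0848 = 3.54e-05. Swamee-Jain: f = 0.25/(log₁₀[3.54e-05/3.7 + 5.74/4.399e+05^0.9])² = 0.25/(log₁₀[9.56e-06 + 4.78e-05])² = 0.25/(-4.241)² = 0.0139.
Total minor-loss coefficient ΣK = 1·0.54 = 0.54.
ΔP = [f·L/D + ΣK]·(ρV²/2) = [0.0139·425.4/0.0848 + 0.54]·(1024·5.218²/2) = [69.73 + 0.54]·1.394e+04 = 9.797e+05 Pa.
Pumping power P = QΔP = 0.02947·9.797e+05 = 28873 W = 28.87 kW.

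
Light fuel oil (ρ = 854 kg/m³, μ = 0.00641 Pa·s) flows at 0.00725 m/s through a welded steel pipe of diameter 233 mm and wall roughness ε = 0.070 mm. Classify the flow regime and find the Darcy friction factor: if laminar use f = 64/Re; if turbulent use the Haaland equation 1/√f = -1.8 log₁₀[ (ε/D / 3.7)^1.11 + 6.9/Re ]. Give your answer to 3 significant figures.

Re = ρVD/μ = 854·0.00725·0.233/0.00641 = 225.1.
Re < 2300 → laminar, so f = 64/Re = 0.2844 (roughness is irrelevant in laminar flow).

f ≈ 0.284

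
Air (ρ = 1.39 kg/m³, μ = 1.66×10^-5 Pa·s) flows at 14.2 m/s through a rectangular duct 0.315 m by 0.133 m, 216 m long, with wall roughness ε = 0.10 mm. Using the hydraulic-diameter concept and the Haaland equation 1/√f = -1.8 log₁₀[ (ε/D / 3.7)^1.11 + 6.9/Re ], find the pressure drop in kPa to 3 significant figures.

ΔP ≈ 3.02 kPa

Hydraulic diameter D_h = 4A/P = 4·(0.315·0.133)/(2·(0.315+0.133)) = 0.1676/0.896 = 0.187 m.
Re = ρVD_h/μ = 1.39·14.2·0.187/1.66e-05 = 2.224e+05.
ε/D_h = 0.0001/0.187 = 0.000535; Haaland gives 1/√f = -1.8 log₁₀[5.46e-05+3.1e-05] = 7.321, so f = 0.01866.
ΔP = f(L/D_h)(ρV²/2) = 0.01866·216/0.187·140.1 = 3020 Pa.
ΔP = 3.02 kPa.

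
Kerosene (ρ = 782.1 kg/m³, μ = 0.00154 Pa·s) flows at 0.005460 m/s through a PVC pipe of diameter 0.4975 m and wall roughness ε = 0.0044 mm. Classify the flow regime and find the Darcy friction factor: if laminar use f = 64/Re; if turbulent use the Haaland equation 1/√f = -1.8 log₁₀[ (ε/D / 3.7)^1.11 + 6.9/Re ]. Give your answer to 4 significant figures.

f ≈ 0.04639

Re = ρVD/μ = 782.1·0.00546·0.4975/0.00154 = 1380.
Re < 2300 → laminar, so f = 64/Re = 0.04639 (roughness is irrelevant in laminar flow).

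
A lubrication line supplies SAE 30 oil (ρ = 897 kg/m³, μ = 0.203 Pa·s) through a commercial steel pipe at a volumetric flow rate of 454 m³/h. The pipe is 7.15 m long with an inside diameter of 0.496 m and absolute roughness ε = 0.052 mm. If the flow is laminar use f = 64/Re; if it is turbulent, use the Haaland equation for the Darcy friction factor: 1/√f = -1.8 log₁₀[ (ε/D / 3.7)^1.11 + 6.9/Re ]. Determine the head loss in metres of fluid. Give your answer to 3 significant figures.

Q = 454 m³/h = 454/3600 = 0.1261 m³/s.
Cross-sectional area A = πD²/4 = π(0.496)²/4 = 0.1932 m²; mean velocity V = Q/A = 0.1261/0.1932 = 0.6527 m/s.
Reynolds number Re = ρVD/μ = 897 · 0.6527 · 0.496 / 0.203 = 1430.
Re < 2300 → laminar flow, so f = 64/Re = 64/1430 = 0.04474 (the turbulent correlation is not needed).
Darcy-Weisbach: ΔP = f(L/D)(ρV²/2) = 0.04474·(7.15/0.496)·(897·0.6527²/2) = 0.04474·14.42·191.1 = 123.2 Pa.
Head loss h_f = ΔP/(ρg) = 123.2/(897·9.81) = 0.0140 m.

h_f ≈ 0.0140 m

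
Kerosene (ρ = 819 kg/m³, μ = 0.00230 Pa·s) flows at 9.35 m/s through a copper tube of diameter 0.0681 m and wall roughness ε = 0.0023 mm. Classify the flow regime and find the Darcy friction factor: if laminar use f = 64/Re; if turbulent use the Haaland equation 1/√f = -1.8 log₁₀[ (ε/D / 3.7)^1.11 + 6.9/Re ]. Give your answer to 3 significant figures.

Re = ρVD/μ = 819·9.35·0.0681/0.0023 = 2.267e+05.
Re > 4000 → turbulent. ε/D = 2.3e-06/0.0681 = 3.38e-05; Haaland: 1/√f = -1.8 log₁₀[2.55e-06 + 3.04e-05] = 8.067, so f = 0.01537.

f ≈ 0.0154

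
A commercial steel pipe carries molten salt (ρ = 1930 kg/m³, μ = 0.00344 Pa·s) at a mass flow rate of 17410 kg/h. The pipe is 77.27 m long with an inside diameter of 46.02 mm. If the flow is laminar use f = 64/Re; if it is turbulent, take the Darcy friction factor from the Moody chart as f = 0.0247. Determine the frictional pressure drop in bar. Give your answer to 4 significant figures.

ΔP ≈ 0.9082 bar

ṁ = 17410 kg/h = 17410/3600 = 4.836 kg/s.
A = πD²/4 = π(0.04602)²/4 = 0.001663 m²; mean velocity V = ṁ/(ρA) = 4.836/(1930 · 0.001663) = 1.506 m/s.
Reynolds number Re = ρVD/μ = 1930 · 1.506 · 0.04602 / 0.00344 = 3.89e+04.
Re > 4000 → turbulent; use the Moody-chart value f = 0.0247.
Darcy-Weisbach: ΔP = f(L/D)(ρV²/2) = 0.0247·(77.27/0.04602)·(1930·1.506²/2) = 0.0247·1679·2190 = 9.082e+04 Pa.
ΔP = 9.082e+04 Pa = 0.9082 bar.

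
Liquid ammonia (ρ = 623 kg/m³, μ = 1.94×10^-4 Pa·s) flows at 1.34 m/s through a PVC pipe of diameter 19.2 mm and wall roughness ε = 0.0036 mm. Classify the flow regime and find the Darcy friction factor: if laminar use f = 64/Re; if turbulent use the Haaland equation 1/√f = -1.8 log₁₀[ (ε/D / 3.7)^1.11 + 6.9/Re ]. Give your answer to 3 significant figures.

Re = ρVD/μ = 623·1.34·0.0192/0.000194 = 8.262e+04.
Re > 4000 → turbulent. ε/D = 3.6e-06/0.0192 = 0.000188; Haaland: 1/√f = -1.8 log₁₀[1.71e-05 + 8.35e-05] = 7.195, so f = 0.01931.

f ≈ 0.0193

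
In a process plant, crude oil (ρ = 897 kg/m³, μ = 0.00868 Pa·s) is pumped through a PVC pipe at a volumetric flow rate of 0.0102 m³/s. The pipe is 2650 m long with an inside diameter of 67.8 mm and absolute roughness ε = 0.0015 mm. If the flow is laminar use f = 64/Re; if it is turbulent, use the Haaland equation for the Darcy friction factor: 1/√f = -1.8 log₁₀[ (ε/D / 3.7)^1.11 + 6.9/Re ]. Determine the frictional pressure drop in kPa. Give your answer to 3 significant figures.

ΔP ≈ 3620 kPa

Cross-sectional area A = πD²/4 = π(0.0678)²/4 = 0.00361 m²; mean velocity V = Q/A = 0.0102/0.00361 = 2.825 m/s.
Reynolds number Re = ρVD/μ = 897 · 2.825 · 0.0678 / 0.00868 = 1.979e+04.
Re > 4000 → turbulent. Relative roughness ε/D = 1.5e-06/0.0678 = 2.21e-05. Haaland: 1/√f = -1.8 log₁₀[(2.21e-05/3.7)^1.11 + 6.9/1.979e+04] = -1.8 log₁₀[1.59e-06 + 0.000349] = 6.22, so f = 0.02585.
Darcy-Weisbach: ΔP = f(L/D)(ρV²/2) = 0.02585·(2650/0.0678)·(897·2.825²/2) = 0.02585·3.909e+04·3580 = 3.616e+06 Pa.
ΔP = 3.616e+06 Pa = 3620 kPa.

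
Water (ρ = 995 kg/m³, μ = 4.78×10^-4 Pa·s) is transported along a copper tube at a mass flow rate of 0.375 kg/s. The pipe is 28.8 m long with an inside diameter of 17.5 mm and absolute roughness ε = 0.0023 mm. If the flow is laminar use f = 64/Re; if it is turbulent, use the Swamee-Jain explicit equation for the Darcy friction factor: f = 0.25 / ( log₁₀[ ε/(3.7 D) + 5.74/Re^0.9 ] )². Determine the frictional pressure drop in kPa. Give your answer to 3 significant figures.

A = πD²/4 = π(0.0175)²/4 = 0.0002405 m²; mean velocity V = ṁ/(ρA) = 0.375/(995 · 0.0002405) = 1.567 m/s.
Reynolds number Re = ρVD/μ = 995 · 1.567 · 0.0175 / 0.000478 = 5.708e+04.
Re > 4000 → turbulent. Relative roughness ε/D = 2.3e-06/0.0175 = 0.000131. Swamee-Jain: f = 0.25/(log₁₀[0.000131/3.7 + 5.74/5.708e+04^0.9])² = 0.25/(log₁₀[3.55e-05 + 0.000301])² = 0.25/(-3.473)² = 0.02072.
Darcy-Weisbach: ΔP = f(L/D)(ρV²/2) = 0.02072·(28.8/0.0175)·(995·1.567²/2) = 0.02072·1646·1221 = 4.165e+04 Pa.
ΔP = 4.165e+04 Pa = 41.7 kPa.

ΔP ≈ 41.7 kPa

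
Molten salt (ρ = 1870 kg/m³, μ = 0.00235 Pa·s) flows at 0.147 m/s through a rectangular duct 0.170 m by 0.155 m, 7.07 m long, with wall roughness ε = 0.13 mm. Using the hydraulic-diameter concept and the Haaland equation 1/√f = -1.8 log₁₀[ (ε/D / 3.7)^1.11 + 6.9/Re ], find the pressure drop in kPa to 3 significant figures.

Hydraulic diameter D_h = 4A/P = 4·(0.17·0.155)/(2·(0.17+0.155)) = 0.1054/0.65 = 0.1622 m.
Re = ρVD_h/μ = 1870·0.147·0.1622/0.00235 = 1.897e+04.
ε/D_h = 0.00013/0.1622 = 0.000802; Haaland gives 1/√f = -1.8 log₁₀[8.57e-05+0.000364] = 6.025, so f = 0.02755.
ΔP = f(L/D_h)(ρV²/2) = 0.02755·7.07/0.1622·20.2 = 24.27 Pa.
ΔP = 0.0243 kPa.

ΔP ≈ 0.0243 kPa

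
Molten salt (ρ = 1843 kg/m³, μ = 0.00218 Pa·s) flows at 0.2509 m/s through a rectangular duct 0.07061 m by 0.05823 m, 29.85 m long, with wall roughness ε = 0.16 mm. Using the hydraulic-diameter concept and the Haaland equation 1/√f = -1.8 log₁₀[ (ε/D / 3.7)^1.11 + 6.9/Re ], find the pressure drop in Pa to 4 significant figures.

ΔP ≈ 877.1 Pa

Hydraulic diameter D_h = 4A/P = 4·(0.07061·0.05823)/(2·(0.07061+0.05823)) = 0.01645/0.2577 = 0.06383 m.
Re = ρVD_h/μ = 1843·0.2509·0.06383/0.00218 = 1.354e+04.
ε/D_h = 0.00016/0.06383 = 0.00251; Haaland gives 1/√f = -1.8 log₁₀[0.000304+0.00051] = 5.562, so f = 0.03233.
ΔP = f(L/D_h)(ρV²/2) = 0.03233·29.85/0.06383·58.01 = 877.1 Pa.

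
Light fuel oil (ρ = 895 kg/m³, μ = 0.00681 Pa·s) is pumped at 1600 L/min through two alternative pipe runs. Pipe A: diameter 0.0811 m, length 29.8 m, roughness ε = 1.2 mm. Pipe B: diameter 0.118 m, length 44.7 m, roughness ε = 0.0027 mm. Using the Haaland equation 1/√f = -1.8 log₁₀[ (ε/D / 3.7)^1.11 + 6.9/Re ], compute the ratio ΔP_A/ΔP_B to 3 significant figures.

Pipe A: V = Q/A = 0.02667/0.005166 = 5.162 m/s; Re = 5.502e+04; ε/D = 0.0148; Haaland → f = 0.04437; ΔP_A = f(L/D)(ρV²/2) = 1.944e+05 Pa.
Pipe B: V = Q/A = 0.02667/0.01094 = 2.438 m/s; Re = 3.782e+04; ε/D = 2.29e-05; Haaland → f = 0.02213; ΔP_B = f(L/D)(ρV²/2) = 2.23e+04 Pa.
ΔP_A/ΔP_B = 1.944e+05/2.23e+04 = 8.72.

ΔP_A/ΔP_B ≈ 8.72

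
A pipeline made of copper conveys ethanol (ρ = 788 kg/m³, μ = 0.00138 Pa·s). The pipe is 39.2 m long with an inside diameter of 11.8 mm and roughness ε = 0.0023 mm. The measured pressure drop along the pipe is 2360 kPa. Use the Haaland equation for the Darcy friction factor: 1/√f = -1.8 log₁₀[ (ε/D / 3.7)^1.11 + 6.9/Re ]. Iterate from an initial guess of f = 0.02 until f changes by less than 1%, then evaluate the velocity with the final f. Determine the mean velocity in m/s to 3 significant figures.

V ≈ 9.42 m/s

Rearranging Darcy-Weisbach: V = √(2·ΔP·D/(f·L·ρ)). With ε/D = 2.3e-06/0.0118 = 0.000195, iterate starting from f = 0.02:
  f = 0.02 → V = √(2·2.36e+06·0.0118/(0.02·39.2·788)) = 9.495 m/s; Re = ρVD/μ = 6.398e+04; f → 0.02028
  f = 0.02028 → V = 9.428 m/s; Re = 6.353e+04; f → 0.02031
Converged (Δf/f < 1%). With the final f = 0.02031: V = √(2·2.36e+06·0.0118/(0.02031·39.2·788)) = 9.422 m/s.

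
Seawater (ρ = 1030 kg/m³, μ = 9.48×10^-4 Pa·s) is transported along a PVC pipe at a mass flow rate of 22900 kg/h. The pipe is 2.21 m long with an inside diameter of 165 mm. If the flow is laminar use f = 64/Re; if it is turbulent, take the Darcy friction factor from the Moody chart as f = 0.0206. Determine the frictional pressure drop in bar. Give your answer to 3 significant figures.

ṁ = 22900 kg/h = 22900/3600 = 6.361 kg/s.
A = πD²/4 = π(0.165)²/4 = 0.02138 m²; mean velocity V = ṁ/(ρA) = 6.361/(1030 · 0.02138) = 0.2888 m/s.
Reynolds number Re = ρVD/μ = 1030 · 0.2888 · 0.165 / 0.000948 = 5.178e+04.
Re > 4000 → turbulent; use the Moody-chart value f = 0.0206.
Darcy-Weisbach: ΔP = f(L/D)(ρV²/2) = 0.0206·(2.21/0.165)·(1030·0.2888²/2) = 0.0206·13.39·42.96 = 11.85 Pa.
ΔP = 11.85 Pa = 1.19×10^-4 bar.

ΔP ≈ 1.19×10^-4 bar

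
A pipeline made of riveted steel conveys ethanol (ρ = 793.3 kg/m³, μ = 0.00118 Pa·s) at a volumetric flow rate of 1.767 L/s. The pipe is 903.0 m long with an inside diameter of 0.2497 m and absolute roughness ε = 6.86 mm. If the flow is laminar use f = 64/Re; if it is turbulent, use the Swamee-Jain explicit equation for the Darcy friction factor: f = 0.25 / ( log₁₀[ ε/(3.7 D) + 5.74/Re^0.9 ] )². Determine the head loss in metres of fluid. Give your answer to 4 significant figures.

h_f ≈ 0.01480 m

Q = 1.767 L/s = 1.767/1000 = 0.001767 m³/s.
Cross-sectional area A = πD²/4 = π(0.2497)²/4 = 0.04897 m²; mean velocity V = Q/A = 0.001767/0.04897 = 0.03608 m/s.
Reynolds number Re = ρVD/μ = 793.3 · 0.03608 · 0.2497 / 0.00118 = 6057.
Re > 4000 → turbulent. Relative roughness ε/D = 0.00686/0.2497 = 0.0275. Swamee-Jain: f = 0.25/(log₁₀[0.0275/3.7 + 5.74/6057^0.9])² = 0.25/(log₁₀[0.00743 + 0.00226])² = 0.25/(-2.014)² = 0.06165.
Darcy-Weisbach: ΔP = f(L/D)(ρV²/2) = 0.06165·(903/0.2497)·(793.3·0.03608²/2) = 0.06165·3616·0.5164 = 115.1 Pa.
Head loss h_f = ΔP/(ρg) = 115.1/(793.3·9.81) = 0.01480 m.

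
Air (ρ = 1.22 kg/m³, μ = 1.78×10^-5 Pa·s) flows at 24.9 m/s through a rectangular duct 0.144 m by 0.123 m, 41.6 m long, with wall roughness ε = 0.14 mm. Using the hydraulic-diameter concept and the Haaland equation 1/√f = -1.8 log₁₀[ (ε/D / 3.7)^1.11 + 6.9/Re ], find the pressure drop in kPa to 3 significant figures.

Hydraulic diameter D_h = 4A/P = 4·(0.144·0.123)/(2·(0.144+0.123)) = 0.07085/0.534 = 0.1327 m.
Re = ρVD_h/μ = 1.22·24.9·0.1327/1.78e-05 = 2.264e+05.
ε/D_h = 0.00014/0.1327 = 0.00106; Haaland gives 1/√f = -1.8 log₁₀[0.000116+3.05e-05] = 6.901, so f = 0.021.
ΔP = f(L/D_h)(ρV²/2) = 0.021·41.6/0.1327·378.2 = 2490 Pa.
ΔP = 2.49 kPa.

ΔP ≈ 2.49 kPa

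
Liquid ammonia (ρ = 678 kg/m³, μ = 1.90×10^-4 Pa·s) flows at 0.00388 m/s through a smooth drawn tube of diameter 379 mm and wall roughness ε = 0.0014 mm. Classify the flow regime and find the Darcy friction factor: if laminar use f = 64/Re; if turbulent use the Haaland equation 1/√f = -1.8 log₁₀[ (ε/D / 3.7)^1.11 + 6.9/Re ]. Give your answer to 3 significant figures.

f ≈ 0.0372

Re = ρVD/μ = 678·0.00388·0.379/0.00019 = 5247.
Re > 4000 → turbulent. ε/D = 1.4e-06/0.379 = 3.69e-06; Haaland: 1/√f = -1.8 log₁₀[2.18e-07 + 0.00131] = 5.186, so f = 0.03718.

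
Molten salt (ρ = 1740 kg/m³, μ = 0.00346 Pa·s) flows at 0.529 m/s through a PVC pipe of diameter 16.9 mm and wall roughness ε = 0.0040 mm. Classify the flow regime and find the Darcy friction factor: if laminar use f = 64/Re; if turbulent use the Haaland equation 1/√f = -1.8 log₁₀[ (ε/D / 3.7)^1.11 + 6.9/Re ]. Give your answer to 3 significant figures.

Re = ρVD/μ = 1740·0.529·0.0169/0.00346 = 4496.
Re > 4000 → turbulent. ε/D = 4e-06/0.0169 = 0.000237; Haaland: 1/√f = -1.8 log₁₀[2.21e-05 + 0.00153] = 5.054, so f = 0.03915.

f ≈ 0.0392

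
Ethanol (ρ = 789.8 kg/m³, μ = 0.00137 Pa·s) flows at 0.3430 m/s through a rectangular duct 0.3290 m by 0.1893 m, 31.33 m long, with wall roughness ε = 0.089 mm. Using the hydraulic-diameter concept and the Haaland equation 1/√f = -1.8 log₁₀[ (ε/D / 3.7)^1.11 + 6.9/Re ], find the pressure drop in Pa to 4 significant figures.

Hydraulic diameter D_h = 4A/P = 4·(0.329·0.1893)/(2·(0.329+0.1893)) = 0.2491/1.037 = 0.2403 m.
Re = ρVD_h/μ = 789.8·0.343·0.2403/0.00137 = 4.752e+04.
ε/D_h = 8.9e-05/0.2403 = 0.00037; Haaland gives 1/√f = -1.8 log₁₀[3.63e-05+0.000145] = 6.734, so f = 0.02205.
ΔP = f(L/D_h)(ρV²/2) = 0.02205·31.33/0.2403·46.46 = 133.6 Pa.

ΔP ≈ 133.6 Pa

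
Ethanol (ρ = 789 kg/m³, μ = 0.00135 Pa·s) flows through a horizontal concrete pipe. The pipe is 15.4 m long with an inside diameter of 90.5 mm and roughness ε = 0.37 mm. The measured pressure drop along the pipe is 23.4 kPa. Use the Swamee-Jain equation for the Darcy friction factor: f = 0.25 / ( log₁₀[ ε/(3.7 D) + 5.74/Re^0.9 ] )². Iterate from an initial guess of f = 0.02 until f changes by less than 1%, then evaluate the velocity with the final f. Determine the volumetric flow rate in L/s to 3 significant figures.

Q ≈ 22.2 L/s

Rearranging Darcy-Weisbach: V = √(2·ΔP·D/(f·L·ρ)). With ε/D = 0.00037/0.0905 = 0.00409, iterate starting from f = 0.02:
  f = 0.02 → V = √(2·2.34e+04·0.0905/(0.02·15.4·789)) = 4.175 m/s; Re = ρVD/μ = 2.208e+05; f → 0.02926
  f = 0.02926 → V = 3.452 m/s; Re = 1.826e+05; f → 0.02938
Converged (Δf/f < 1%). With the final f = 0.02938: V = √(2·2.34e+04·0.0905/(0.02938·15.4·789)) = 3.444 m/s.
Q = V·A = 3.444·(π/4·0.0905²) = 0.02216 m³/s = 22.2 L/s.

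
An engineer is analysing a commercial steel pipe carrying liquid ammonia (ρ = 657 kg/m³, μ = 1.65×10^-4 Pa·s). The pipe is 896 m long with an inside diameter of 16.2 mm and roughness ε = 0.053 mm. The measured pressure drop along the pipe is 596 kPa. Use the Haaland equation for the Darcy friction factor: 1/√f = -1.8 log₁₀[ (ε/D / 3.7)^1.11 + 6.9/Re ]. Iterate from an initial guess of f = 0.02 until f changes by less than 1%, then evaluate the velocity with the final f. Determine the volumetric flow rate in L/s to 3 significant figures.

Rearranging Darcy-Weisbach: V = √(2·ΔP·D/(f·L·ρ)). With ε/D = 5.3e-05/0.0162 = 0.00327, iterate starting from f = 0.02:
  f = 0.02 → V = √(2·5.96e+05·0.0162/(0.02·896·657)) = 1.281 m/s; Re = ρVD/μ = 8.261e+04; f → 0.0282
  f = 0.0282 → V = 1.079 m/s; Re = 6.957e+04; f → 0.02843
Converged (Δf/f < 1%). With the final f = 0.02843: V = √(2·5.96e+05·0.0162/(0.02843·896·657)) = 1.074 m/s.
Q = V·A = 1.074·(π/4·0.0162²) = 0.0002214 m³/s = 0.221 L/s.

Q ≈ 0.221 L/s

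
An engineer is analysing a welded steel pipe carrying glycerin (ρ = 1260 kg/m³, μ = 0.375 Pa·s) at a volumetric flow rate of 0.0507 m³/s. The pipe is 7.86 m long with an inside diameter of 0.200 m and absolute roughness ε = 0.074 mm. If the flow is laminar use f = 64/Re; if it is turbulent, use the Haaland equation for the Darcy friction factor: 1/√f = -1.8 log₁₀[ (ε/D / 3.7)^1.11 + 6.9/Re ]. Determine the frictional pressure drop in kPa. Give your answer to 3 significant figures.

ΔP ≈ 3.81 kPa

Cross-sectional area A = πD²/4 = π(0.2)²/4 = 0.03142 m²; mean velocity V = Q/A = 0.0507/0.03142 = 1.614 m/s.
Reynolds number Re = ρVD/μ = 1260 · 1.614 · 0.2 / 0.375 = 1084.
Re < 2300 → laminar flow, so f = 64/Re = 64/1084 = 0.05901 (the turbulent correlation is not needed).
Darcy-Weisbach: ΔP = f(L/D)(ρV²/2) = 0.05901·(7.86/0.2)·(1260·1.614²/2) = 0.05901·39.3·1641 = 3805 Pa.
ΔP = 3805 Pa = 3.81 kPa.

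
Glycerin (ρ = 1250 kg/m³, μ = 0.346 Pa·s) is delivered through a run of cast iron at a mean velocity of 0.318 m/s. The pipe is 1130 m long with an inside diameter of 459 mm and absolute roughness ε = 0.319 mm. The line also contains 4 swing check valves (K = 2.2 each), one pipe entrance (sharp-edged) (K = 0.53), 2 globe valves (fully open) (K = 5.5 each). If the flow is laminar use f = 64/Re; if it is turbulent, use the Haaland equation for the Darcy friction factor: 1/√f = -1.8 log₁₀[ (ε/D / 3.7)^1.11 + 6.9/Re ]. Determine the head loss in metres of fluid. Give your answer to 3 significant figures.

Reynolds number Re = ρVD/μ = 1250 · 0.318 · 0.459 / 0.346 = 527.3.
Re < 2300 → laminar flow, so f = 64/Re = 64/527.3 = 0.1214 (the turbulent correlation is not needed).
Total minor-loss coefficient ΣK = 4·2.2 + 1·0.53 + 2·5.5 = 20.3.
ΔP = [f·L/D + ΣK]·(ρV²/2) = [0.1214·1130/0.459 + 20.3]·(1250·0.318²/2) = [298.8 + 20.3]·63.2 = 2.017e+04 Pa.
Head loss h_f = ΔP/(ρg) = 2.017e+04/(1250·9.81) = 1.64 m.

h_f ≈ 1.64 m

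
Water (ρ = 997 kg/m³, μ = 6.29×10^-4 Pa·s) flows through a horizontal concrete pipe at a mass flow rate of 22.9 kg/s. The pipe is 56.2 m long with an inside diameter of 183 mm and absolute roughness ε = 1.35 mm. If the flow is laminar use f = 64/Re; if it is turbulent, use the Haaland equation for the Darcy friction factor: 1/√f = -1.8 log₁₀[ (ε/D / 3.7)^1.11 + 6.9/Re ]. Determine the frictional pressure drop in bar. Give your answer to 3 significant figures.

ΔP ≈ 0.0404 bar

A = πD²/4 = π(0.183)²/4 = 0.0263 m²; mean velocity V = ṁ/(ρA) = 22.9/(997 · 0.0263) = 0.8733 m/s.
Reynolds number Re = ρVD/μ = 997 · 0.8733 · 0.183 / 0.000629 = 2.533e+05.
Re > 4000 → turbulent. Relative roughness ε/D = 0.00135/0.183 = 0.00738. Haaland: 1/√f = -1.8 log₁₀[(0.00738/3.7)^1.11 + 6.9/2.533e+05] = -1.8 log₁₀[0.00101 + 2.72e-05] = 5.374, so f = 0.03462.
Darcy-Weisbach: ΔP = f(L/D)(ρV²/2) = 0.03462·(56.2/0.183)·(997·0.8733²/2) = 0.03462·307.1·380.2 = 4042 Pa.
ΔP = 4042 Pa = 0.0404 bar.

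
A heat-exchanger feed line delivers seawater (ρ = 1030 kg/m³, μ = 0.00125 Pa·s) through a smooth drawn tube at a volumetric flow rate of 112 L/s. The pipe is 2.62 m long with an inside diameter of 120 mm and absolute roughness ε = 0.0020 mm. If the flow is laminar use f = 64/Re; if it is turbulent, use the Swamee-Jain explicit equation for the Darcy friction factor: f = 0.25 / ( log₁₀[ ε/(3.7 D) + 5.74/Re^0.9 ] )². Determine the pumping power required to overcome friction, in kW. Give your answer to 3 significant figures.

Q = 112 L/s = 112/1000 = 0.112 m³/s.
Cross-sectional area A = πD²/4 = π(0.12)²/4 = 0.01131 m²; mean velocity V = Q/A = 0.112/0.01131 = 9.903 m/s.
Reynolds number Re = ρVD/μ = 1030 · 9.903 · 0.12 / 0.00125 = 9.792e+05.
Re > 4000 → turbulent. Relative roughness ε/D = 2e-06/0.12 = 1.67e-05. Swamee-Jain: f = 0.25/(log₁₀[1.67e-05/3.7 + 5.74/9.792e+05^0.9])² = 0.25/(log₁₀[4.5e-06 + 2.33e-05])² = 0.25/(-4.556)² = 0.01204.
Darcy-Weisbach: ΔP = f(L/D)(ρV²/2) = 0.01204·(2.62/0.12)·(1030·9.903²/2) = 0.01204·21.83·5.051e+04 = 1.328e+04 Pa.
Pumping power P = QΔP = 0.112·1.328e+04 = 1487 W = 1.49 kW.

P ≈ 1.49 kW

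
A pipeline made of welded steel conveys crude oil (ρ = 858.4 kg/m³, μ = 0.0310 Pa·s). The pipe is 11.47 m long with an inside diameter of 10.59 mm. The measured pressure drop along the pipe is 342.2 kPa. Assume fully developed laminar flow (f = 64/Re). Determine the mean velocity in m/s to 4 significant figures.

For laminar flow, f = 64/Re with Re = ρVD/μ, so Darcy-Weisbach reduces to ΔP = 32μLV/D². Solving for V: V = ΔP·D²/(32μL) = 3.422e+05·(0.01059)²/(32·0.031·11.47) = 3.373 m/s.
Check: Re = ρVD/μ = 858.4·3.373·0.01059/0.031 = 989.1 < 2300, so the laminar assumption holds.

V ≈ 3.373 m/s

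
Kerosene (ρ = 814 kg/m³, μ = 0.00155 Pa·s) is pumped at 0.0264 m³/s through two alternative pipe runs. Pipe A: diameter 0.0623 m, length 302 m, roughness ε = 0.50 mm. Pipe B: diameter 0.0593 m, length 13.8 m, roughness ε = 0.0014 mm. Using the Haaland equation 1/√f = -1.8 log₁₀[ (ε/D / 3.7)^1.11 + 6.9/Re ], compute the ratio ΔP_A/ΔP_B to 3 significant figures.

ΔP_A/ΔP_B ≈ 41.7

Pipe A: V = Q/A = 0.0264/0.003048 = 8.66 m/s; Re = 2.833e+05; ε/D = 0.00803; Haaland → f = 0.03553; ΔP_A = f(L/D)(ρV²/2) = 5.258e+06 Pa.
Pipe B: V = Q/A = 0.0264/0.002762 = 9.559 m/s; Re = 2.977e+05; ε/D = 2.36e-05; Haaland → f = 0.01456; ΔP_B = f(L/D)(ρV²/2) = 1.26e+05 Pa.
ΔP_A/ΔP_B = 5.258e+06/1.26e+05 = 41.7.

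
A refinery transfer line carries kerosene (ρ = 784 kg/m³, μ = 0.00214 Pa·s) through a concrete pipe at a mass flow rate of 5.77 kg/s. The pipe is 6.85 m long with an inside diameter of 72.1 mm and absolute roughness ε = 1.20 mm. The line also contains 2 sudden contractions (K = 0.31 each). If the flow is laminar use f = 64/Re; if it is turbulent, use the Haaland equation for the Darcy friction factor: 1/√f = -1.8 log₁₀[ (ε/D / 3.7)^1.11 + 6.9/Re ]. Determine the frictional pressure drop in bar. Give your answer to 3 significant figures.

ΔP ≈ 0.0640 bar

A = πD²/4 = π(0.0721)²/4 = 0.004083 m²; mean velocity V = ṁ/(ρA) = 5.77/(784 · 0.004083) = 1.803 m/s.
Reynolds number Re = ρVD/μ = 784 · 1.803 · 0.0721 / 0.00214 = 4.761e+04.
Re > 4000 → turbulent. Relative roughness ε/D = 0.0012/0.0721 = 0.0166. Haaland: 1/√f = -1.8 log₁₀[(0.0166/3.7)^1.11 + 6.9/4.761e+04] = -1.8 log₁₀[0.00248 + 0.000145] = 4.645, so f = 0.04635.
Total minor-loss coefficient ΣK = 2·0.31 = 0.62.
ΔP = [f·L/D + ΣK]·(ρV²/2) = [0.04635·6.85/0.0721 + 0.62]·(784·1.803²/2) = [4.404 + 0.62]·1274 = 6399 Pa.
ΔP = 6399 Pa = 0.0640 bar.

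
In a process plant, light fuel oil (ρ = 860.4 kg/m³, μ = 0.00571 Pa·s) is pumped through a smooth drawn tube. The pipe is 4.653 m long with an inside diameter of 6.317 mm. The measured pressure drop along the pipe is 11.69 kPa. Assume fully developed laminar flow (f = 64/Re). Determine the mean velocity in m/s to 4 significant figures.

For laminar flow, f = 64/Re with Re = ρVD/μ, so Darcy-Weisbach reduces to ΔP = 32μLV/D². Solving for V: V = ΔP·D²/(32μL) = 1.169e+04·(0.006317)²/(32·0.00571·4.653) = 0.5487 m/s.
Check: Re = ρVD/μ = 860.4·0.5487·0.006317/0.00571 = 522.3 < 2300, so the laminar assumption holds.

V ≈ 0.5487 m/s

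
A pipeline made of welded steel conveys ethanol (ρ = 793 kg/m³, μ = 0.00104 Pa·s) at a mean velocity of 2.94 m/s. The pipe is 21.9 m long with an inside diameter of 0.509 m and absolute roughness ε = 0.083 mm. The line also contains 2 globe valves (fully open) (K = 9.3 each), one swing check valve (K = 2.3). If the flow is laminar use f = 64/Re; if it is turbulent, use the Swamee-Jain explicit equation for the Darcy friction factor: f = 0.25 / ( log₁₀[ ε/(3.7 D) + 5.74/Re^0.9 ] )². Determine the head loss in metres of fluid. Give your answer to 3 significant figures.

h_f ≈ 9.48 m

Reynolds number Re = ρVD/μ = 793 · 2.94 · 0.509 / 0.00104 = 1.141e+06.
Re > 4000 → turbulent. Relative roughness ε/D = 8.3e-05/0.509 = 0.000163. Swamee-Jain: f = 0.25/(log₁₀[0.000163/3.7 + 5.74/1.141e+06^0.9])² = 0.25/(log₁₀[4.41e-05 + 2.03e-05])² = 0.25/(-4.191)² = 0.01423.
Total minor-loss coefficient ΣK = 2·9.3 + 1·2.3 = 20.9.
ΔP = [f·L/D + ΣK]·(ρV²/2) = [0.01423·21.9/0.509 + 20.9]·(793·2.94²/2) = [0.6123 + 20.9]·3427 = 7.373e+04 Pa.
Head loss h_f = ΔP/(ρg) = 7.373e+04/(793·9.81) = 9.48 m.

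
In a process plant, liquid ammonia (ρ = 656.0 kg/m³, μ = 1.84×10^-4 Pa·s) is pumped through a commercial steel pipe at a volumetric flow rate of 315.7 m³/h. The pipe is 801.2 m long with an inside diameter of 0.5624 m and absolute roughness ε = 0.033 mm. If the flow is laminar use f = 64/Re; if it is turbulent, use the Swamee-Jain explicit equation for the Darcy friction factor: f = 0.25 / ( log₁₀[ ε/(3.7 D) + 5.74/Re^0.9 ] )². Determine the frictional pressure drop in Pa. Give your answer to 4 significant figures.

Q = 315.7 m³/h = 315.7/3600 = 0.08769 m³/s.
Cross-sectional area A = πD²/4 = π(0.5624)²/4 = 0.2484 m²; mean velocity V = Q/A = 0.08769/0.2484 = 0.353 m/s.
Reynolds number Re = ρVD/μ = 656 · 0.353 · 0.5624 / 0.000184 = 7.078e+05.
Re > 4000 → turbulent. Relative roughness ε/D = 3.3e-05/0.5624 = 5.87e-05. Swamee-Jain: f = 0.25/(log₁₀[5.87e-05/3.7 + 5.74/7.078e+05^0.9])² = 0.25/(log₁₀[1.59e-05 + 3.12e-05])² = 0.25/(-4.327)² = 0.01335.
Darcy-Weisbach: ΔP = f(L/D)(ρV²/2) = 0.01335·(801.2/0.5624)·(656·0.353²/2) = 0.01335·1425·40.87 = 777.4 Pa.

ΔP ≈ 777.4 Pa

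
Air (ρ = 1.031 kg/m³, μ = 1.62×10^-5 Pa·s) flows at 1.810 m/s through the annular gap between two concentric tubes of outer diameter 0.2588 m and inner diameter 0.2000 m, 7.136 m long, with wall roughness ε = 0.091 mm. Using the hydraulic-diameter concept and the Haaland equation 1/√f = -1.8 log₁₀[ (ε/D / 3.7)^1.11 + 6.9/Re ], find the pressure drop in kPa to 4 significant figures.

Hydraulic diameter D_h = 4A/P = D_o - D_i = 0.2588 - 0.2 = 0.0588 m.
Re = ρVD_h/μ = 1.031·1.81·0.0588/1.62e-05 = 6773.
ε/D_h = 9.1e-05/0.0588 = 0.00155; Haaland gives 1/√f = -1.8 log₁₀[0.000178+0.00102] = 5.26, so f = 0.03615.
ΔP = f(L/D_h)(ρV²/2) = 0.03615·7.136/0.0588·1.689 = 7.408 Pa.
ΔP = 0.007408 kPa.

ΔP ≈ 0.007408 kPa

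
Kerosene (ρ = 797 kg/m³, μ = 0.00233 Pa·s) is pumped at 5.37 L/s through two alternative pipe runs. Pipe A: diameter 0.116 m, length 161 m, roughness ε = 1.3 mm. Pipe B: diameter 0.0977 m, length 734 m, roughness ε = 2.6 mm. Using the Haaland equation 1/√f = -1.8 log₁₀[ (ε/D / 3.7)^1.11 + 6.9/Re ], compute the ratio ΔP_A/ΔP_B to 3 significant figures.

Pipe A: V = Q/A = 0.00537/0.01057 = 0.5081 m/s; Re = 2.016e+04; ε/D = 0.0112; Haaland → f = 0.04198; ΔP_A = f(L/D)(ρV²/2) = 5994 Pa.
Pipe B: V = Q/A = 0.00537/0.007497 = 0.7163 m/s; Re = 2.394e+04; ε/D = 0.0266; Haaland → f = 0.05589; ΔP_B = f(L/D)(ρV²/2) = 8.586e+04 Pa.
ΔP_A/ΔP_B = 5994/8.586e+04 = 0.0698.

ΔP_A/ΔP_B ≈ 0.0698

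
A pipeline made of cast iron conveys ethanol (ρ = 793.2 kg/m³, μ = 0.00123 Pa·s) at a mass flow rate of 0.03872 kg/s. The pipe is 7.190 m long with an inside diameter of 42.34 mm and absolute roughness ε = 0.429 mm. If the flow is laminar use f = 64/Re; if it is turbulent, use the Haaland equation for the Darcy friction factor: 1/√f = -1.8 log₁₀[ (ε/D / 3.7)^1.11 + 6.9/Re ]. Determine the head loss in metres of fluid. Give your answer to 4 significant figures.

h_f ≈ 7.034×10^-4 m

A = πD²/4 = π(0.04234)²/4 = 0.001408 m²; mean velocity V = ṁ/(ρA) = 0.03872/(793.2 · 0.001408) = 0.03467 m/s.
Reynolds number Re = ρVD/μ = 793.2 · 0.03467 · 0.04234 / 0.00123 = 946.7.
Re < 2300 → laminar flow, so f = 64/Re = 64/946.7 = 0.06761 (the turbulent correlation is not needed).
Darcy-Weisbach: ΔP = f(L/D)(ρV²/2) = 0.06761·(7.19/0.04234)·(793.2·0.03467²/2) = 0.06761·169.8·0.4767 = 5.473 Pa.
Head loss h_f = ΔP/(ρg) = 5.473/(793.2·9.81) = 7.034×10^-4 m.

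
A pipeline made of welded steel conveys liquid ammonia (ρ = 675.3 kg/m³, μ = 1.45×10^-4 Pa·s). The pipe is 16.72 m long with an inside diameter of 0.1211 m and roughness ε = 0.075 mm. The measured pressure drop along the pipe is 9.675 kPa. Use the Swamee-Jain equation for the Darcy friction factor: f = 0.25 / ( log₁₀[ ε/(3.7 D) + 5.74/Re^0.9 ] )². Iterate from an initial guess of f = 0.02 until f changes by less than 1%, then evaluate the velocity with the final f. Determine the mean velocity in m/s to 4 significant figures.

V ≈ 3.412 m/s

Rearranging Darcy-Weisbach: V = √(2·ΔP·D/(f·L·ρ)). With ε/D = 7.5e-05/0.1211 = 0.000619, iterate starting from f = 0.02:
  f = 0.02 → V = √(2·9675·0.1211/(0.02·16.72·675.3)) = 3.221 m/s; Re = ρVD/μ = 1.817e+06; f → 0.01784
  f = 0.01784 → V = 3.41 m/s; Re = 1.923e+06; f → 0.01783
Converged (Δf/f < 1%). With the final f = 0.01783: V = √(2·9675·0.1211/(0.01783·16.72·675.3)) = 3.412 m/s.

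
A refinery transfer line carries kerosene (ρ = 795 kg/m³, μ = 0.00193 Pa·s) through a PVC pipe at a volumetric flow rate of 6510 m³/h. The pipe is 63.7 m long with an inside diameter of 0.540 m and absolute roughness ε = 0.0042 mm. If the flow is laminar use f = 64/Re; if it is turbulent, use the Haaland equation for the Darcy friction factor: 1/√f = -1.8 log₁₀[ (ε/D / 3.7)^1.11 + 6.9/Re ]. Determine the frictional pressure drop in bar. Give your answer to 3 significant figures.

Q = 6510 m³/h = 6510/3600 = 1.808 m³/s.
Cross-sectional area A = πD²/4 = π(0.54)²/4 = 0.229 m²; mean velocity V = Q/A = 1.808/0.229 = 7.896 m/s.
Reynolds number Re = ρVD/μ = 795 · 7.896 · 0.54 / 0.00193 = 1.756e+06.
Re > 4000 → turbulent. Relative roughness ε/D = 4.2e-06/0.54 = 7.78e-06. Haaland: 1/√f = -1.8 log₁₀[(7.78e-06/3.7)^1.11 + 6.9/1.756e+06] = -1.8 log₁₀[4.99e-07 + 3.93e-06] = 9.637, so f = 0.01077.
Darcy-Weisbach: ΔP = f(L/D)(ρV²/2) = 0.01077·(63.7/0.54)·(795·7.896²/2) = 0.01077·118·2.478e+04 = 3.148e+04 Pa.
ΔP = 3.148e+04 Pa = 0.315 bar.

ΔP ≈ 0.315 bar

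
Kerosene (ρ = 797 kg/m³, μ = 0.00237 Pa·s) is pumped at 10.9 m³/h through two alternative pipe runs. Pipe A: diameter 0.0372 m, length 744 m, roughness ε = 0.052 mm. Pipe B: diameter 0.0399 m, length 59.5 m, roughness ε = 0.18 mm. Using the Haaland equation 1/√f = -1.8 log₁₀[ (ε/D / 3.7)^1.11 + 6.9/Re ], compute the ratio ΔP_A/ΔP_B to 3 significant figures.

Pipe A: V = Q/A = 0.003028/0.001087 = 2.786 m/s; Re = 3.485e+04; ε/D = 0.0014; Haaland → f = 0.02597; ΔP_A = f(L/D)(ρV²/2) = 1.606e+06 Pa.
Pipe B: V = Q/A = 0.003028/0.00125 = 2.422 m/s; Re = 3.249e+04; ε/D = 0.00451; Haaland → f = 0.03213; ΔP_B = f(L/D)(ρV²/2) = 1.119e+05 Pa.
ΔP_A/ΔP_B = 1.606e+06/1.119e+05 = 14.3.

ΔP_A/ΔP_B ≈ 14.3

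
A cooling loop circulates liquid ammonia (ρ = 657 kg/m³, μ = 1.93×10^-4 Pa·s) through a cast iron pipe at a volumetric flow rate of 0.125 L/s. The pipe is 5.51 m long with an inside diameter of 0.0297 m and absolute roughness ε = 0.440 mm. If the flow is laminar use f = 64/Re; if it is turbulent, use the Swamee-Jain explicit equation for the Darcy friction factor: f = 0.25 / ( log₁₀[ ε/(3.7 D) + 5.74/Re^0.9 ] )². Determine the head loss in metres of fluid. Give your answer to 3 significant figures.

h_f ≈ 0.0144 m

Q = 0.125 L/s = 0.125/1000 = 0.000125 m³/s.
Cross-sectional area A = πD²/4 = π(0.0297)²/4 = 0.0006928 m²; mean velocity V = Q/A = 0.000125/0.0006928 = 0.1804 m/s.
Reynolds number Re = ρVD/μ = 657 · 0.1804 · 0.0297 / 0.000193 = 1.824e+04.
Re > 4000 → turbulent. Relative roughness ε/D = 0.00044/0.0297 = 0.0148. Swamee-Jain: f = 0.25/(log₁₀[0.0148/3.7 + 5.74/1.824e+04^0.9])² = 0.25/(log₁₀[0.004 + 0.000839])² = 0.25/(-2.315)² = 0.04665.
Darcy-Weisbach: ΔP = f(L/D)(ρV²/2) = 0.04665·(5.51/0.0297)·(657·0.1804²/2) = 0.04665·185.5·10.69 = 92.56 Pa.
Head loss h_f = ΔP/(ρg) = 92.56/(657·9.81) = 0.0144 m.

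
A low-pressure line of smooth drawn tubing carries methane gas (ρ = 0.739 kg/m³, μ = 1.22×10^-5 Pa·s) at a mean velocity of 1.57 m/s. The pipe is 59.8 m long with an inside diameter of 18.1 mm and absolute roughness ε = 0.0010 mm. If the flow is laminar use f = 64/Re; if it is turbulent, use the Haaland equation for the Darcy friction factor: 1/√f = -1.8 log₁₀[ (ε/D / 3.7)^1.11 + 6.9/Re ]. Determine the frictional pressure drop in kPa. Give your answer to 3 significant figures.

Reynolds number Re = ρVD/μ = 0.739 · 1.57 · 0.0181 / 1.22e-05 = 1721.
Re < 2300 → laminar flow, so f = 64/Re = 64/1721 = 0.03718 (the turbulent correlation is not needed).
Darcy-Weisbach: ΔP = f(L/D)(ρV²/2) = 0.03718·(59.8/0.0181)·(0.739·1.57²/2) = 0.03718·3304·0.9108 = 111.9 Pa.
ΔP = 111.9 Pa = 0.112 kPa.

ΔP ≈ 0.112 kPa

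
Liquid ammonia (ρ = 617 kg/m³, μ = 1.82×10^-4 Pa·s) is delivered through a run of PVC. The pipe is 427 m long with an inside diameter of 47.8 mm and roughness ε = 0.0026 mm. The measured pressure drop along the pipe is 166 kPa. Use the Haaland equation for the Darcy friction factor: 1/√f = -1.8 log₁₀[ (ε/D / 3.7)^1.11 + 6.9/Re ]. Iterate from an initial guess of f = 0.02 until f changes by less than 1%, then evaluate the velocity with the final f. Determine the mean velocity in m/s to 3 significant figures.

Rearranging Darcy-Weisbach: V = √(2·ΔP·D/(f·L·ρ)). With ε/D = 2.6e-06/0.0478 = 5.44e-05, iterate starting from f = 0.02:
  f = 0.02 → V = √(2·1.66e+05·0.0478/(0.02·427·617)) = 1.735 m/s; Re = ρVD/μ = 2.812e+05; f → 0.01498
  f = 0.01498 → V = 2.006 m/s; Re = 3.25e+05; f → 0.01463
  f = 0.01463 → V = 2.029 m/s; Re = 3.288e+05; f → 0.01461
Converged (Δf/f < 1%). With the final f = 0.01461: V = √(2·1.66e+05·0.0478/(0.01461·427·617)) = 2.031 m/s.

V ≈ 2.03 m/s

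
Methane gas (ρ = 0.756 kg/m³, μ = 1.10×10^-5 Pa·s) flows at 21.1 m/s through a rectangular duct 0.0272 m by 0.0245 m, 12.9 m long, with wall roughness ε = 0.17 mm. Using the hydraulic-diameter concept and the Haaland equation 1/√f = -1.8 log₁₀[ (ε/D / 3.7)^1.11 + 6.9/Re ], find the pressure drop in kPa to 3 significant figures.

Hydraulic diameter D_h = 4A/P = 4·(0.0272·0.0245)/(2·(0.0272+0.0245)) = 0.002666/0.1034 = 0.02578 m.
Re = ρVD_h/μ = 0.756·21.1·0.02578/1.1e-05 = 3.738e+04.
ε/D_h = 0.00017/0.02578 = 0.00659; Haaland gives 1/√f = -1.8 log₁₀[0.000888+0.000185] = 5.345, so f = 0.035.
ΔP = f(L/D_h)(ρV²/2) = 0.035·12.9/0.02578·168.3 = 2948 Pa.
ΔP = 2.95 kPa.

ΔP ≈ 2.95 kPa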